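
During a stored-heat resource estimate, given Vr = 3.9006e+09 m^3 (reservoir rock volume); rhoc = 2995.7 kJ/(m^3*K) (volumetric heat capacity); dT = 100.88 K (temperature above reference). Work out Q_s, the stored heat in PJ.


Q_s = Vr * rhoc * dT / 1e12
Q_s = 3.9006e+09 * 2995.7 * 100.88 / 1e12
Q_s = 1178.8 PJ


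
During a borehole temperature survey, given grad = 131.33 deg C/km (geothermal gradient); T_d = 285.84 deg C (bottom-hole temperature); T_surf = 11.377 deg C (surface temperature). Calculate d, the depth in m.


d = (T_d - T_surf) / grad * 1000
d = (285.84 - 11.377) / 131.33 * 1000
d = 2089.9 m


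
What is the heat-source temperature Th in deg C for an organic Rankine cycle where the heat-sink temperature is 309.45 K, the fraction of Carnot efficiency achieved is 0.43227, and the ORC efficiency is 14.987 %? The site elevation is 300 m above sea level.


Th = Tc / (1 - (eta_orc/100)/f)
Th = 309.45 / (1 - (14.987/100)/0.43227)
Th = 473.6755 K
Convert to deg C: 473.6755 - 273.15 = 200.53 deg C
Th = 200.53 deg C


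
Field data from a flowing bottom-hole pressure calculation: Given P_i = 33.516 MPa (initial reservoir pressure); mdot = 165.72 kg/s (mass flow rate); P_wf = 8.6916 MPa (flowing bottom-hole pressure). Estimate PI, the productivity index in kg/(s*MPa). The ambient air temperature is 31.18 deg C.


PI = mdot / (P_i - P_wf)
PI = 165.72 / (33.516 - 8.6916)
PI = 6.6757 kg/(s*MPa)


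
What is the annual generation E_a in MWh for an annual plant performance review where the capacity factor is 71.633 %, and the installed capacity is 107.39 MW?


E_a = CF / 100 * cap * 8760
E_a = 71.633 / 100 * 107.39 * 8760
E_a = 6.7388e+05 MWh


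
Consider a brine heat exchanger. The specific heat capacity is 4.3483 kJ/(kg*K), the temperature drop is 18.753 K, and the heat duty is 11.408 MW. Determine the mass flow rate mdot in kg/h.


mdot = Q * 1000 / (cp * dT)
mdot = 11.408 * 1000 / (4.3483 * 18.753)
mdot = 139.9005 kg/s
Convert: 139.9005 kg/s * 3600.0 = 5.0364e+05 kg/h
mdot = 5.0364e+05 kg/h


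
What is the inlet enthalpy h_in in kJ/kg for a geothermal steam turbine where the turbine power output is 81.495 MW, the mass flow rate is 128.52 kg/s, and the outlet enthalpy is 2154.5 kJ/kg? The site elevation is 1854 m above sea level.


h_in = h_out + P * 1000 / mdot
h_in = 2154.5 + 81.495 * 1000 / 128.52
h_in = 2788.6 kJ/kg


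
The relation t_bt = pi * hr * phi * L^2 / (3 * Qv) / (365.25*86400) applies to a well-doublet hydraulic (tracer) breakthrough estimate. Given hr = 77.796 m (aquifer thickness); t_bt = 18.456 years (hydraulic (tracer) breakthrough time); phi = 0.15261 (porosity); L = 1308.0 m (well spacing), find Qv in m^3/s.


Qv = pi*hr*phi*L^2 / (3*t_bt*365.25*86400)
Qv = pi*77.796*0.15261*1308.0^2 / (3*18.456*365.25*86400)
Qv = 0.036521 m^3/s


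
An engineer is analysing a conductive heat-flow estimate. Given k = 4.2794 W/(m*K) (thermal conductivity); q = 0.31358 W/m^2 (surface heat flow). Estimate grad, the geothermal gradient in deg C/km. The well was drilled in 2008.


grad = q * 1000 / k
grad = 0.31358 * 1000 / 4.2794
grad = 73.277 deg C/km


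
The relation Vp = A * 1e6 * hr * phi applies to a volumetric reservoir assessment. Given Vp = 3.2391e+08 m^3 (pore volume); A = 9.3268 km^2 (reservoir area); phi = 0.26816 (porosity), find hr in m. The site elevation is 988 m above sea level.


hr = Vp / (A * 1e6 * phi)
hr = 3.2391e+08 / (9.3268 * 1e6 * 0.26816)
hr = 129.51 m


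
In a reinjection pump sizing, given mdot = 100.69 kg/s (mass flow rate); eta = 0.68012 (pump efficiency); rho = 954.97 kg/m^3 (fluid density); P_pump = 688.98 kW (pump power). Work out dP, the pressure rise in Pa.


dP = P_pump * rho * eta / mdot
dP = 688.98 * 954.97 * 0.68012 / 100.69
dP = 4444.220 kPa
Convert: 4444.220 kPa * 1000.0 = 4.4442e+06 Pa
dP = 4.4442e+06 Pa


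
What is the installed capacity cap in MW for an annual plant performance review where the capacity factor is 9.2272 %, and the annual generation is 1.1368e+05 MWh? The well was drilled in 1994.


cap = E_a / (CF/100 * 8760)
cap = 1.1368e+05 / (9.2272/100 * 8760)
cap = 140.64 MW


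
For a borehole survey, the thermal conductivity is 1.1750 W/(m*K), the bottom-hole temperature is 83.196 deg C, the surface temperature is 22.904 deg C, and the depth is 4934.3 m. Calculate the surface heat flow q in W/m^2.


Step 1: grad = (T_d - T_surf)/d * 1000 = (83.196 - 22.904)/4934.3 * 1000 = 12.21896 deg C/km
Step 2: q = k * grad / 1000 = 1.175 * 12.21896 / 1000 = 0.014357 W/m^2
q = 0.014357 W/m^2


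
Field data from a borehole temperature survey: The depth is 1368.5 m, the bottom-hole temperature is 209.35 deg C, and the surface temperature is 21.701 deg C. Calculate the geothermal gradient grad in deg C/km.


grad = (T_d - T_surf) / d * 1000
grad = (209.35 - 21.701) / 1368.5 * 1000
grad = 137.12 deg C/km


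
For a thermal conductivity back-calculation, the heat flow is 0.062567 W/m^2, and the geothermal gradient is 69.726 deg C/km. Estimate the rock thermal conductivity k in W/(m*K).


k = q / (grad / 1000)
k = 0.062567 / (69.726 / 1000)
k = 0.89733 W/(m*K)


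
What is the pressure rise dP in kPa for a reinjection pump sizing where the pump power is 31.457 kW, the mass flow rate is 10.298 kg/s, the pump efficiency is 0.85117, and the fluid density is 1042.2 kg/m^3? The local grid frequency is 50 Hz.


dP = P_pump * rho * eta / mdot
dP = 31.457 * 1042.2 * 0.85117 / 10.298
dP = 2709.8 kPa


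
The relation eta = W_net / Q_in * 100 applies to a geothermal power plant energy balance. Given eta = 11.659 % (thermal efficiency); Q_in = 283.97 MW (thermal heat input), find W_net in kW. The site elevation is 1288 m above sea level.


W_net = eta / 100 * Q_in
W_net = 11.659 / 100 * 283.97
W_net = 33.10806 MW
Convert: 33.10806 MW * 1000.0 = 33108 kW
W_net = 33108 kW


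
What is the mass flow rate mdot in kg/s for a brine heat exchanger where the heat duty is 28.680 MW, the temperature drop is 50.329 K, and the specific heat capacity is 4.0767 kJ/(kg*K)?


mdot = Q * 1000 / (cp * dT)
mdot = 28.680 * 1000 / (4.0767 * 50.329)
mdot = 139.78 kg/s


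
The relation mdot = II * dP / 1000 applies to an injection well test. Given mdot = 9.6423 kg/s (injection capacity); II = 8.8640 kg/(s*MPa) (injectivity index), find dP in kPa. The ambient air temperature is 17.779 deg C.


dP = mdot * 1000 / II
dP = 9.6423 * 1000 / 8.8640
dP = 1087.8 kPa


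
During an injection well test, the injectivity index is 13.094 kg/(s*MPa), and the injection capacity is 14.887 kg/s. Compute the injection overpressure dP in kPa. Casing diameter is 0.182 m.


dP = mdot * 1000 / II
dP = 14.887 * 1000 / 13.094
dP = 1136.9 kPa


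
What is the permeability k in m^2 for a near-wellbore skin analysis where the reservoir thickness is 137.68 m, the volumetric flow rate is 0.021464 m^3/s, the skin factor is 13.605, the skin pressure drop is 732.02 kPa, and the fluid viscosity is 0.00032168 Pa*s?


k = S*q*mu / (2*pi*dP_s*1000*hr)
k = 13.605*0.021464*0.00032168 / (2*pi*732.02*1000*137.68)
k = 1.4834e-13 m^2


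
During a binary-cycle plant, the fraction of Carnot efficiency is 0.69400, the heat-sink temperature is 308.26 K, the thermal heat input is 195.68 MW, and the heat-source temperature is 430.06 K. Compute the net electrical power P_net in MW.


Step 1: eta = (1 - Tc/Th)*f = (1 - 308.26/430.06)*0.694 = 0.1965521
Step 2: P_net = eta * Q_in = 0.1965521 * 195.68 = 38.461 MW
P_net = 38.461 MW


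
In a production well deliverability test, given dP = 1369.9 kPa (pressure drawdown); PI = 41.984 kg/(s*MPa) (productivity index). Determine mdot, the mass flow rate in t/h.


mdot = PI * dP / 1000
mdot = 41.984 * 1369.9 / 1000
mdot = 57.51388 kg/s
Convert: 57.51388 kg/s * 3.6 = 207.05 t/h
mdot = 207.05 t/h


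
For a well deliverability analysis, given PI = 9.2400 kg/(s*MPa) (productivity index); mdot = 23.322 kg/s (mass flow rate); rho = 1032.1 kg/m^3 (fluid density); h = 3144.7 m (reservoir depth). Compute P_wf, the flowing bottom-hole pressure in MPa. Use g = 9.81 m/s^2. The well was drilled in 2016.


Step 1: P_i = rho*g*h/1e6 = 1032.1*9.81*3144.7/1e6 = 31.83978 MPa
Step 2: P_wf = P_i - mdot/PI = 31.83978 - 23.322/9.24 = 29.316 MPa
P_wf = 29.316 MPa


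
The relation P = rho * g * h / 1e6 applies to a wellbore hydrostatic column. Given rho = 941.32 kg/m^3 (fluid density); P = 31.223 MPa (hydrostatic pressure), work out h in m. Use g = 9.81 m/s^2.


h = P * 1e6 / (g * rho)
h = 31.223 * 1e6 / (9.81 * 941.32)
h = 3381.2 m


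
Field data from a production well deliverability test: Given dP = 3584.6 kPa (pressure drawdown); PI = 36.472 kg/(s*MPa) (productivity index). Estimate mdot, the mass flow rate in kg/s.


mdot = PI * dP / 1000
mdot = 36.472 * 3584.6 / 1000
mdot = 130.74 kg/s


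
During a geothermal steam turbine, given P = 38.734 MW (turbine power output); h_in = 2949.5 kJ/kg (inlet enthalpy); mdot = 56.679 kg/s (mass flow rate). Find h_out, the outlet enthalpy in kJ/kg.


h_out = h_in - P * 1000 / mdot
h_out = 2949.5 - 38.734 * 1000 / 56.679
h_out = 2266.1 kJ/kg


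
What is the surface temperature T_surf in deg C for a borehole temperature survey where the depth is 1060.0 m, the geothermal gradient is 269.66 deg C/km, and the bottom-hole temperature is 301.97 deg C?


T_surf = T_d - grad * d / 1000
T_surf = 301.97 - 269.66 * 1060.0 / 1000
T_surf = 16.130 deg C


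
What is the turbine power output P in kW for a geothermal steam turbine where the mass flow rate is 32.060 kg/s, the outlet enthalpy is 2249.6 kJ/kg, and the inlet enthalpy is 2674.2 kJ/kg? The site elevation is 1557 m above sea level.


P = mdot * (h_in - h_out) / 1000
P = 32.060 * (2674.2 - 2249.6) / 1000
P = 13.61268 MW
Convert: 13.61268 MW * 1000.0 = 13613 kW
P = 13613 kW


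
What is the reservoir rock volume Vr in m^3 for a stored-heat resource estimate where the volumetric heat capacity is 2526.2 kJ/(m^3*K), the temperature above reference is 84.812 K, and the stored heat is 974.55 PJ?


Vr = Q_s * 1e12 / (rhoc * dT)
Vr = 974.55 * 1e12 / (2526.2 * 84.812)
Vr = 4.5486e+09 m^3


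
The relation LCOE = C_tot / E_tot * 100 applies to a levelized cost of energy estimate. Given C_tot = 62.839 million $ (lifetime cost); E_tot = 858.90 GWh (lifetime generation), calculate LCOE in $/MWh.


LCOE = C_tot / E_tot * 100
LCOE = 62.839 / 858.90 * 100
LCOE = 7.316218 cents/kWh
Convert: 7.316218 cents/kWh * 10.0 = 73.162 $/MWh
LCOE = 73.162 $/MWh


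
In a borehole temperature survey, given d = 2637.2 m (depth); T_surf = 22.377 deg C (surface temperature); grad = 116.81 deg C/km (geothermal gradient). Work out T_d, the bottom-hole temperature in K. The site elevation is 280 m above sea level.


T_d = T_surf + grad * d / 1000
T_d = 22.377 + 116.81 * 2637.2 / 1000
T_d = 330.4283 deg C
Convert to K: 330.4283 + 273.15 = 603.58 K
T_d = 603.58 K


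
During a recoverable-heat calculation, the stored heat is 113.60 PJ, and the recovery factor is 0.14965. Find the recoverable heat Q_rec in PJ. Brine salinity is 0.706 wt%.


Q_rec = Q_s * RF
Q_rec = 113.60 * 0.14965
Q_rec = 17.000 PJ


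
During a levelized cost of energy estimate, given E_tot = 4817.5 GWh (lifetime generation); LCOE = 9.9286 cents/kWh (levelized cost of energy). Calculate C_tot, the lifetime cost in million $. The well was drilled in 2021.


C_tot = LCOE / 100 * E_tot
C_tot = 9.9286 / 100 * 4817.5
C_tot = 478.31 million $


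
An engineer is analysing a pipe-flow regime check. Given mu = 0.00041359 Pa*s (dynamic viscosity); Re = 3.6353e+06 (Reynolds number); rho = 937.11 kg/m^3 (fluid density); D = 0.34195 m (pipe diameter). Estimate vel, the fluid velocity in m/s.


vel = Re * mu / (rho * D)
vel = 3.6353e+06 * 0.00041359 / (937.11 * 0.34195)
vel = 4.6920 m/s


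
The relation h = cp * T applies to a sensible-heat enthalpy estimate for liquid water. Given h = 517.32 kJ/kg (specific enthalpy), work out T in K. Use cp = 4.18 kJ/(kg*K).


T = h / cp
T = 517.32 / 4.18
T = 123.7608 deg C
Convert to K: 123.7608 + 273.15 = 396.91 K
T = 396.91 K


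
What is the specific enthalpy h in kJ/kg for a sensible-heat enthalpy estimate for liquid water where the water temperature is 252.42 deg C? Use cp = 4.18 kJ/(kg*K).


h = cp * T
h = 4.18 * 252.42
h = 1055.1 kJ/kg


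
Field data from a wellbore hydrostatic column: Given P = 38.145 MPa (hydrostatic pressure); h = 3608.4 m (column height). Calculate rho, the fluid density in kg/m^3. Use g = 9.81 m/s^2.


rho = P * 1e6 / (g * h)
rho = 38.145 * 1e6 / (9.81 * 3608.4)
rho = 1077.6 kg/m^3


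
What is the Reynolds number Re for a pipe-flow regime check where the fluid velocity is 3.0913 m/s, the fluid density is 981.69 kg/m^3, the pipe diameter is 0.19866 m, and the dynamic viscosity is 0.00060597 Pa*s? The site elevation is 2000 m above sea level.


Re = rho * vel * D / mu
Re = 981.69 * 3.0913 * 0.19866 / 0.00060597
Re = 9.9489e+05


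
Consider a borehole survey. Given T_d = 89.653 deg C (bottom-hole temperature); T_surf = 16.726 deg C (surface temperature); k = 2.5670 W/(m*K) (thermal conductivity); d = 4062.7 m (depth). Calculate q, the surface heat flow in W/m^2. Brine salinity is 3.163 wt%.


Step 1: grad = (T_d - T_surf)/d * 1000 = (89.653 - 16.726)/4062.7 * 1000 = 17.95038 deg C/km
Step 2: q = k * grad / 1000 = 2.567 * 17.95038 / 1000 = 0.046079 W/m^2
q = 0.046079 W/m^2


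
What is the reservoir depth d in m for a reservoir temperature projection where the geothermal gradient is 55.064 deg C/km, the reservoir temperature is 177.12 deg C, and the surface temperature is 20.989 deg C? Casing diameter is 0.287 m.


d = (T_res - T_surf) / grad * 1000
d = (177.12 - 20.989) / 55.064 * 1000
d = 2835.4 m


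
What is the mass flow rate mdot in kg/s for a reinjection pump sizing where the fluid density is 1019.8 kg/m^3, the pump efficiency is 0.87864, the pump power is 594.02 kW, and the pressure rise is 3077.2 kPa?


mdot = P_pump * rho * eta / dP
mdot = 594.02 * 1019.8 * 0.87864 / 3077.2
mdot = 172.97 kg/s


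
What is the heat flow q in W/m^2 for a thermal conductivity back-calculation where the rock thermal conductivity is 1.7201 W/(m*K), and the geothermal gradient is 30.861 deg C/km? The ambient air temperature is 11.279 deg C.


q = k * grad / 1000
q = 1.7201 * 30.861 / 1000
q = 0.053084 W/m^2


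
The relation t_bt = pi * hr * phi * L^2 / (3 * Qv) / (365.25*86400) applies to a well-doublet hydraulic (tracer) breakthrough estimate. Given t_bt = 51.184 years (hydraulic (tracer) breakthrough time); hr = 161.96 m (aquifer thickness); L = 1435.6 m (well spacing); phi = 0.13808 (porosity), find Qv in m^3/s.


Qv = pi*hr*phi*L^2 / (3*t_bt*365.25*86400)
Qv = pi*161.96*0.13808*1435.6^2 / (3*51.184*365.25*86400)
Qv = 0.029881 m^3/s


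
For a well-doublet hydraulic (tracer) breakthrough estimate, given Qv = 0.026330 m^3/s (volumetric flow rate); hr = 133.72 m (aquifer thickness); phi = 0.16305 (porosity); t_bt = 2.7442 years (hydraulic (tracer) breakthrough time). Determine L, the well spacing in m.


L = sqrt(t_bt*365.25*86400*3*Qv / (pi*hr*phi))
L = sqrt(2.7442*365.25*86400*3*0.026330 / (pi*133.72*0.16305))
L = 316.02 m


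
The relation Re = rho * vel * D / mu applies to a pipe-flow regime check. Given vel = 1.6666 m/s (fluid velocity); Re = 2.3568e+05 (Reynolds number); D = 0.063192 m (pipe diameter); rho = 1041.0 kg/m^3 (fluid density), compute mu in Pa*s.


mu = rho * vel * D / Re
mu = 1041.0 * 1.6666 * 0.063192 / 2.3568e+05
mu = 0.00046518 Pa*s


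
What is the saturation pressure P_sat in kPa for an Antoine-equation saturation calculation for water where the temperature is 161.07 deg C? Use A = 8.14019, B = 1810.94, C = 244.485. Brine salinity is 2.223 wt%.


P_sat = 10^(A - B/(C + T)) / 760 * 0.101325
P_sat = 10^(8.14019 - 1810.94/(244.485 + 161.07)) / 760 * 0.101325
P_sat = 0.6306021 MPa
Convert: 0.6306021 MPa * 1000.0 = 630.60 kPa
P_sat = 630.60 kPa


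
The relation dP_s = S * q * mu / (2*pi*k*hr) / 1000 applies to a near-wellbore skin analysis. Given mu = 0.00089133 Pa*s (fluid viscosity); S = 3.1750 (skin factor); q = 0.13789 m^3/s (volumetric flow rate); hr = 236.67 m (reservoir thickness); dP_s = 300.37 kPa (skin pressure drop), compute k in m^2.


k = S*q*mu / (2*pi*dP_s*1000*hr)
k = 3.1750*0.13789*0.00089133 / (2*pi*300.37*1000*236.67)
k = 8.7365e-13 m^2


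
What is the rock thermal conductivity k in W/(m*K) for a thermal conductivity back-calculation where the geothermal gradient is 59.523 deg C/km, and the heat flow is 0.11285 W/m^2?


k = q / (grad / 1000)
k = 0.11285 / (59.523 / 1000)
k = 1.8959 W/(m*K)


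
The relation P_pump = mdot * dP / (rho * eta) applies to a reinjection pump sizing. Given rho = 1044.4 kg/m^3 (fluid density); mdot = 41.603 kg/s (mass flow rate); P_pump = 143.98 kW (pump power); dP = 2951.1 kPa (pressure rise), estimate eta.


eta = mdot * dP / (rho * P_pump)
eta = 41.603 * 2951.1 / (1044.4 * 143.98)
eta = 0.81647


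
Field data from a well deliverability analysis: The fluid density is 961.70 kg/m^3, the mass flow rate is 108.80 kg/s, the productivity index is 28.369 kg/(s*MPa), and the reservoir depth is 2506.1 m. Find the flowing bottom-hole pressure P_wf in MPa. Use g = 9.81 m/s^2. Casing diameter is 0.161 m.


Step 1: P_i = rho*g*h/1e6 = 961.7*9.81*2506.1/1e6 = 23.64324 MPa
Step 2: P_wf = P_i - mdot/PI = 23.64324 - 108.8/28.369 = 19.808 MPa
P_wf = 19.808 MPa


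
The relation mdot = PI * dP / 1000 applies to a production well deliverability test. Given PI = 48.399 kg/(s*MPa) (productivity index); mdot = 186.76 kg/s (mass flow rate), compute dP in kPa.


dP = mdot * 1000 / PI
dP = 186.76 * 1000 / 48.399
dP = 3858.8 kPa


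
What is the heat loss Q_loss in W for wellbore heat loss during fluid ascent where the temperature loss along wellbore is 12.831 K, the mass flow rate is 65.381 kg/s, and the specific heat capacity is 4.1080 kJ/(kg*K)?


Q_loss = mdot * cp * dT
Q_loss = 65.381 * 4.1080 * 12.831
Q_loss = 3446.216 kW
Convert: 3446.216 kW * 1000.0 = 3.4462e+06 W
Q_loss = 3.4462e+06 W


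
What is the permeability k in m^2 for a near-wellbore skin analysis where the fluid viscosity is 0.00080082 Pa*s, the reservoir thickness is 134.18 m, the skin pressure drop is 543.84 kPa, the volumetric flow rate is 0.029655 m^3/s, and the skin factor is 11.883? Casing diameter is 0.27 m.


k = S*q*mu / (2*pi*dP_s*1000*hr)
k = 11.883*0.029655*0.00080082 / (2*pi*543.84*1000*134.18)
k = 6.1549e-13 m^2


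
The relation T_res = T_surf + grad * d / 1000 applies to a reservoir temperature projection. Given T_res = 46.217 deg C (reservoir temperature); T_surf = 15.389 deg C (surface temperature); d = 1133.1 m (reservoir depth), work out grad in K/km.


grad = (T_res - T_surf) / d * 1000
grad = (46.217 - 15.389) / 1133.1 * 1000
grad = 27.20678 deg C/km
Convert: 27.20678 deg C/km * 1.0 = 27.207 K/km
grad = 27.207 K/km


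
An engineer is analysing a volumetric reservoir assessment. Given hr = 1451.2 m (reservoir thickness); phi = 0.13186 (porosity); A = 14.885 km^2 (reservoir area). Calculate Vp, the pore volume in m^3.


Vp = A * 1e6 * hr * phi
Vp = 14.885 * 1e6 * 1451.2 * 0.13186
Vp = 2.8483e+09 m^3


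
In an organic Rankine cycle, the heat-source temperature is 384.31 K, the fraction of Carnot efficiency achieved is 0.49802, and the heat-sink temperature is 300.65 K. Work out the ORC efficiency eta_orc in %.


eta_orc = (1 - Tc/Th) * f * 100
eta_orc = (1 - 300.65/384.31) * 0.49802 * 100
eta_orc = 10.841 %


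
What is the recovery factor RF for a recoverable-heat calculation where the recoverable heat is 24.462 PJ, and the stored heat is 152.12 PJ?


RF = Q_rec / Q_s
RF = 24.462 / 152.12
RF = 0.16081


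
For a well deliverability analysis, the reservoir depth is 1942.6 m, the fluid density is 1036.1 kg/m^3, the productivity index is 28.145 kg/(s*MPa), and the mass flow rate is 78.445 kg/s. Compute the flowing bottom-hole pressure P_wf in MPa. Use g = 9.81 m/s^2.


Step 1: P_i = rho*g*h/1e6 = 1036.1*9.81*1942.6/1e6 = 19.74486 MPa
Step 2: P_wf = P_i - mdot/PI = 19.74486 - 78.445/28.145 = 16.958 MPa
P_wf = 16.958 MPa


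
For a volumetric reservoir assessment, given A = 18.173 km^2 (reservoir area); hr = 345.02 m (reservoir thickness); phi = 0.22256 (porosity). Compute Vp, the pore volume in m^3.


Vp = A * 1e6 * hr * phi
Vp = 18.173 * 1e6 * 345.02 * 0.22256
Vp = 1.3955e+09 m^3


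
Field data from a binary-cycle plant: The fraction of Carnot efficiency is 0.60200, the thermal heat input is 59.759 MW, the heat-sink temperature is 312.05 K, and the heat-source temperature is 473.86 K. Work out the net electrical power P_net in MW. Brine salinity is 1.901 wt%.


Step 1: eta = (1 - Tc/Th)*f = (1 - 312.05/473.86)*0.602 = 0.2055662
Step 2: P_net = eta * Q_in = 0.2055662 * 59.759 = 12.284 MW
P_net = 12.284 MW


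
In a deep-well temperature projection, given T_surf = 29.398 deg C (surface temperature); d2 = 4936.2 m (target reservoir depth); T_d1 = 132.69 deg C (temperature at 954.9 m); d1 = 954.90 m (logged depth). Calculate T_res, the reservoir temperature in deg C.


Step 1: grad = (T_d1 - T_surf)/d1 * 1000 = (132.69 - 29.398)/954.9 * 1000 = 108.1705 deg C/km
Step 2: T_res = T_surf + grad*d2/1000 = 29.398 + 108.1705*4936.2/1000 = 563.35 deg C
T_res = 563.35 deg C


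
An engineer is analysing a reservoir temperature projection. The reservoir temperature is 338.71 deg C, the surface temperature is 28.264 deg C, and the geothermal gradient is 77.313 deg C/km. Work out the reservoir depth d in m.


d = (T_res - T_surf) / grad * 1000
d = (338.71 - 28.264) / 77.313 * 1000
d = 4015.4 m


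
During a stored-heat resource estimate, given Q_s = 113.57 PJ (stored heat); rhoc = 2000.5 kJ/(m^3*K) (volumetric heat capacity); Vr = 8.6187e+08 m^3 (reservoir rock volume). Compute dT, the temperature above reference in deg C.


dT = Q_s * 1e12 / (Vr * rhoc)
dT = 113.57 * 1e12 / (8.6187e+08 * 2000.5)
dT = 65.86934 K
Convert (temperature difference, 1 K = 1 deg C): 65.86934 K = 65.86934 deg C
dT = 65.869 deg C


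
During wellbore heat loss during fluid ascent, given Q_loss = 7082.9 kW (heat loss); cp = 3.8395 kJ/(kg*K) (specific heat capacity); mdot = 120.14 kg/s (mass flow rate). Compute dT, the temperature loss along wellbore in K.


dT = Q_loss / (mdot * cp)
dT = 7082.9 / (120.14 * 3.8395)
dT = 15.355 K


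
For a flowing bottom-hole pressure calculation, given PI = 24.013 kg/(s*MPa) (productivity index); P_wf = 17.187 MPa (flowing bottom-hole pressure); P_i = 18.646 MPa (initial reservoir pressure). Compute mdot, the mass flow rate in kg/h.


mdot = (P_i - P_wf) * PI
mdot = (18.646 - 17.187) * 24.013
mdot = 35.03497 kg/s
Convert: 35.03497 kg/s * 3600.0 = 1.2613e+05 kg/h
mdot = 1.2613e+05 kg/h


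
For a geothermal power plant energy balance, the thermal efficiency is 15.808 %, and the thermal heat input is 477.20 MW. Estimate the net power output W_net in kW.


W_net = eta / 100 * Q_in
W_net = 15.808 / 100 * 477.20
W_net = 75.43578 MW
Convert: 75.43578 MW * 1000.0 = 75436 kW
W_net = 75436 kW


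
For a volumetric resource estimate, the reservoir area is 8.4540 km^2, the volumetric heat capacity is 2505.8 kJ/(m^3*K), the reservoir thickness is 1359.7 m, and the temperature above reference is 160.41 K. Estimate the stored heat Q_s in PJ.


Step 1: Vr = A*1e6*hr = 8.454*1e6*1359.7 = 1.149490e+10 m^3
Step 2: Q_s = Vr*rhoc*dT/1e12 = 1.149490e+10*2505.8*160.41/1e12 = 4620.4 PJ
Q_s = 4620.4 PJ


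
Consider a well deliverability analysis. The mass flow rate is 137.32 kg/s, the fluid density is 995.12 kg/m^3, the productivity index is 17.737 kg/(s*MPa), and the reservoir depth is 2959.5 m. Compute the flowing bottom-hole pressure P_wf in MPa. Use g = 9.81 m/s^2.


Step 1: P_i = rho*g*h/1e6 = 995.12*9.81*2959.5/1e6 = 28.89102 MPa
Step 2: P_wf = P_i - mdot/PI = 28.89102 - 137.32/17.737 = 21.149 MPa
P_wf = 21.149 MPa


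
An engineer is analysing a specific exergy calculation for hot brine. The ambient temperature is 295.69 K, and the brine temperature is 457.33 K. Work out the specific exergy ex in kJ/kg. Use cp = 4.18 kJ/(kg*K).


ex = cp * ((T_b - T_0) - T_0 * ln(T_b/T_0))
ex = 4.18 * ((457.33 - 295.69) - 295.69 * ln(457.33/295.69))
ex = 136.65 kJ/kg


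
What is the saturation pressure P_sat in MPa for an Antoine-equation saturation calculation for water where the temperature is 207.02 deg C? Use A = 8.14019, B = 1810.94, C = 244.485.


P_sat = 10^(A - B/(C + T)) / 760 * 0.101325
P_sat = 10^(8.14019 - 1810.94/(244.485 + 207.02)) / 760 * 0.101325
P_sat = 1.7955 MPa


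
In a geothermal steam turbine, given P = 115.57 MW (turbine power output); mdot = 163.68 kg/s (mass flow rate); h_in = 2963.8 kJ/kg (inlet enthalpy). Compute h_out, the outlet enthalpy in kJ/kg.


h_out = h_in - P * 1000 / mdot
h_out = 2963.8 - 115.57 * 1000 / 163.68
h_out = 2257.7 kJ/kg


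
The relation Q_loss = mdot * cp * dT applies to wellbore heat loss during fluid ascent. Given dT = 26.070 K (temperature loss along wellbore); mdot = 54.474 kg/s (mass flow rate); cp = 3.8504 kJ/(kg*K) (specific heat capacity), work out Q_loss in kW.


Q_loss = mdot * cp * dT
Q_loss = 54.474 * 3.8504 * 26.070
Q_loss = 5468.1 kW


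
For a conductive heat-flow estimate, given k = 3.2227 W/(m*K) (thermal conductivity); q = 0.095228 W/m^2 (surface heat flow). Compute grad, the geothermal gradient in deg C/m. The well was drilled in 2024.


grad = q * 1000 / k
grad = 0.095228 * 1000 / 3.2227
grad = 29.54914 deg C/km
Convert: 29.54914 deg C/km * 0.001 = 0.029549 deg C/m
grad = 0.029549 deg C/m


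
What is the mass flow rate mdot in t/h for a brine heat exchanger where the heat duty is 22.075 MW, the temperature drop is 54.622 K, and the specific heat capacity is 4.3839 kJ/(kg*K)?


mdot = Q * 1000 / (cp * dT)
mdot = 22.075 * 1000 / (4.3839 * 54.622)
mdot = 92.18759 kg/s
Convert: 92.18759 kg/s * 3.6 = 331.88 t/h
mdot = 331.88 t/h


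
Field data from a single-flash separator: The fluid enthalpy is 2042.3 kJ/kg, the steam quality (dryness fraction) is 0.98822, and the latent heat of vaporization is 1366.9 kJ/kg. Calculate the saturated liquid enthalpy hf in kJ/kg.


hf = h - x * hfg
hf = 2042.3 - 0.98822 * 1366.9
hf = 691.50 kJ/kg


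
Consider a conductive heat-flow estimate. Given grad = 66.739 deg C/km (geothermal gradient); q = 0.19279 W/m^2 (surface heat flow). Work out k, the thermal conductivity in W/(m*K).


k = q * 1000 / grad
k = 0.19279 * 1000 / 66.739
k = 2.8887 W/(m*K)


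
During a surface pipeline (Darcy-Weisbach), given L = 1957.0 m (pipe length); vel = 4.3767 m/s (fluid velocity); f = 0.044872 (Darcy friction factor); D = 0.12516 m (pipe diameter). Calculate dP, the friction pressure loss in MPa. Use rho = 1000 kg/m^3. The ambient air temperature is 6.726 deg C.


dP = f * (L/D) * (rho*vel^2/2) / 1000
dP = 0.044872 * (1957.0/0.12516) * (1000*4.3767^2/2) / 1000
dP = 6719.922 kPa
Convert: 6719.922 kPa * 0.001 = 6.7199 MPa
dP = 6.7199 MPa


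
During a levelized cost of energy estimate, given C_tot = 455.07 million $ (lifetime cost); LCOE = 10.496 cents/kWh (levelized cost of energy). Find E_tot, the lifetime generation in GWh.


E_tot = C_tot / LCOE * 100
E_tot = 455.07 / 10.496 * 100
E_tot = 4335.7 GWh


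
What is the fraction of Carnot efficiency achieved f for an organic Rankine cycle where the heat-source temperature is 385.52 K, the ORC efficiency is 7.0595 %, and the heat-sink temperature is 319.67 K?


f = (eta_orc/100) / (1 - Tc/Th)
f = (7.0595/100) / (1 - 319.67/385.52)
f = 0.41330


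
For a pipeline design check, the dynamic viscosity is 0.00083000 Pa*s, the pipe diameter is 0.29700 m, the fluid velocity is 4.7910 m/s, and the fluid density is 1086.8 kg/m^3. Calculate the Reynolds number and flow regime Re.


Step 1: Re = rho*vel*D/mu = 1086.8*4.791*0.297/0.00083 = 1.8632e+06
Step 2: Re = 1.8632e+06 > 4000, so flow is turbulent.
Re = 1.8632e+06 (turbulent)


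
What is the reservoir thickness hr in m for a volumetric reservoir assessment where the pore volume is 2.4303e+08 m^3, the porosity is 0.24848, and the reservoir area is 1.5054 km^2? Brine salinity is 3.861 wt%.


hr = Vp / (A * 1e6 * phi)
hr = 2.4303e+08 / (1.5054 * 1e6 * 0.24848)
hr = 649.71 m


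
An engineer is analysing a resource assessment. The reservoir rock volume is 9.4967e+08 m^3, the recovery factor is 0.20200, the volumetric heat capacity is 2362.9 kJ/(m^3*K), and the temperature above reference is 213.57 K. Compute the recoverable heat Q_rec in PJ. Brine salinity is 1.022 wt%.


Step 1: Q_s = Vr*rhoc*dT/1e12 = 9.4967e+08*2362.9*213.57/1e12 = 479.2458 PJ
Step 2: Q_rec = Q_s * RF = 479.2458 * 0.202 = 96.808 PJ
Q_rec = 96.808 PJ


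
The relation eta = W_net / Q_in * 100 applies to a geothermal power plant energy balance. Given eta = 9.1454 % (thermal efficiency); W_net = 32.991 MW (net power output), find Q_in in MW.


Q_in = W_net / (eta / 100)
Q_in = 32.991 / (9.1454 / 100)
Q_in = 360.74 MW


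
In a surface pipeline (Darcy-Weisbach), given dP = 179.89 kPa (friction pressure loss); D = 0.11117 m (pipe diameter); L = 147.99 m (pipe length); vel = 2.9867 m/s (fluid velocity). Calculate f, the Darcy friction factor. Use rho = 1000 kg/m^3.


f = dP*1000 / ((L/D)*(rho*vel^2/2))
f = 179.89*1000 / ((147.99/0.11117)*(1000*2.9867^2/2))
f = 0.030298


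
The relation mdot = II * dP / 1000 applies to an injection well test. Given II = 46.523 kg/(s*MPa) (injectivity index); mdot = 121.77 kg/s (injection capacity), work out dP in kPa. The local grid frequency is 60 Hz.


dP = mdot * 1000 / II
dP = 121.77 * 1000 / 46.523
dP = 2617.4 kPa


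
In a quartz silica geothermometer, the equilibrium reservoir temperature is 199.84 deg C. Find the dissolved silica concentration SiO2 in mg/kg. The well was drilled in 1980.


SiO2 = 10^(5.19 - 1309/(T_eq + 273.15))
SiO2 = 10^(5.19 - 1309/(199.84 + 273.15))
SiO2 = 264.55 mg/kg


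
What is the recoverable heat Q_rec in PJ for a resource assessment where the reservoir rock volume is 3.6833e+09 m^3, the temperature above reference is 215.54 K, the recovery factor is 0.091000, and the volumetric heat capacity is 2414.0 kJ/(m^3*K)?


Step 1: Q_s = Vr*rhoc*dT/1e12 = 3.6833e+09*2414.0*215.54/1e12 = 1916.471 PJ
Step 2: Q_rec = Q_s * RF = 1916.471 * 0.091 = 174.40 PJ
Q_rec = 174.40 PJ


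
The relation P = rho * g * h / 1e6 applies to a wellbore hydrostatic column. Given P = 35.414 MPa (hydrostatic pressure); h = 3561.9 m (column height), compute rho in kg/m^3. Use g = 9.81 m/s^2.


rho = P * 1e6 / (g * h)
rho = 35.414 * 1e6 / (9.81 * 3561.9)
rho = 1013.5 kg/m^3


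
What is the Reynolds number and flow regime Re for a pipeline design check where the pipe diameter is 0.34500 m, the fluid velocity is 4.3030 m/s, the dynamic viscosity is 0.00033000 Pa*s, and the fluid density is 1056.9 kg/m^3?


Step 1: Re = rho*vel*D/mu = 1056.9*4.303*0.345/0.00033 = 4.7546e+06
Step 2: Re = 4.7546e+06 > 4000, so flow is turbulent.
Re = 4.7546e+06 (turbulent)


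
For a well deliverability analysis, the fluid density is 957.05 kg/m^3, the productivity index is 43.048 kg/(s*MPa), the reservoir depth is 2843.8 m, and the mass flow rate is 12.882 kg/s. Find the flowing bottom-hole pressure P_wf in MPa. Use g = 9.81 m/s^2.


Step 1: P_i = rho*g*h/1e6 = 957.05*9.81*2843.8/1e6 = 26.69947 MPa
Step 2: P_wf = P_i - mdot/PI = 26.69947 - 12.882/43.048 = 26.400 MPa
P_wf = 26.400 MPa


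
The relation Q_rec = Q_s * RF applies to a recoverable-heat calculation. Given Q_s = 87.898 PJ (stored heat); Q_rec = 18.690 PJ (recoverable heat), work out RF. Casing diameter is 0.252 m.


RF = Q_rec / Q_s
RF = 18.690 / 87.898
RF = 0.21263


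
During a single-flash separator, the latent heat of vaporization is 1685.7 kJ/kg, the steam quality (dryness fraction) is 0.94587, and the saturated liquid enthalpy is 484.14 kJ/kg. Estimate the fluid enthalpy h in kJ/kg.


h = hf + x * hfg
h = 484.14 + 0.94587 * 1685.7
h = 2078.6 kJ/kg


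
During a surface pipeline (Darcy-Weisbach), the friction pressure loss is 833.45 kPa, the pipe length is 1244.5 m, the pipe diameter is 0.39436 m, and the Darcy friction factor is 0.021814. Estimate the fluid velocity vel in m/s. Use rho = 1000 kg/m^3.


vel = sqrt(dP*1000*2*D / (f*L*rho))
vel = sqrt(833.45*1000*2*0.39436 / (0.021814*1244.5*1000))
vel = 4.9208 m/s


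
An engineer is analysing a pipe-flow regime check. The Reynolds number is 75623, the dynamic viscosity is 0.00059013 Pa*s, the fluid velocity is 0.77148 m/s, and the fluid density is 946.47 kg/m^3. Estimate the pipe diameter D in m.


D = Re * mu / (rho * vel)
D = 75623 * 0.00059013 / (946.47 * 0.77148)
D = 0.061118 m


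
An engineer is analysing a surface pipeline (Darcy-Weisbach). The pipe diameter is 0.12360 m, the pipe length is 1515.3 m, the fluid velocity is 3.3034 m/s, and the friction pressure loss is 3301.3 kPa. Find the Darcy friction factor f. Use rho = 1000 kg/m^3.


f = dP*1000 / ((L/D)*(rho*vel^2/2))
f = 3301.3*1000 / ((1515.3/0.12360)*(1000*3.3034^2/2))
f = 0.049353


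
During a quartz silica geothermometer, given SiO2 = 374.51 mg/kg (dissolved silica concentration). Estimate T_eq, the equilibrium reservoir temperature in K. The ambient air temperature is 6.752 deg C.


T_eq = 1309 / (5.19 - log10(SiO2)) - 273.15
T_eq = 1309 / (5.19 - log10(374.51)) - 273.15
T_eq = 227.1296 deg C
Convert to K: 227.1296 + 273.15 = 500.28 K
T_eq = 500.28 K


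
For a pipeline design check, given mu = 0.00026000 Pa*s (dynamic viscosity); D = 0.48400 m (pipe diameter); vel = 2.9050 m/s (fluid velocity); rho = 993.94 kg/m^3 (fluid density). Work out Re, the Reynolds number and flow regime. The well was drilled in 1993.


Step 1: Re = rho*vel*D/mu = 993.94*2.905*0.484/0.00026 = 5.3750e+06
Step 2: Re = 5.3750e+06 > 4000, so flow is turbulent.
Re = 5.3750e+06 (turbulent)


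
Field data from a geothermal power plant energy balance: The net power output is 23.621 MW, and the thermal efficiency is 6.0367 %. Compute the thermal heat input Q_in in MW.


Q_in = W_net / (eta / 100)
Q_in = 23.621 / (6.0367 / 100)
Q_in = 391.29 MW


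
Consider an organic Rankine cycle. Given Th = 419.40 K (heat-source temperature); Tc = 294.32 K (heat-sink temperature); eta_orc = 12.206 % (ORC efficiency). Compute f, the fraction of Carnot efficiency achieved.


f = (eta_orc/100) / (1 - Tc/Th)
f = (12.206/100) / (1 - 294.32/419.40)
f = 0.40927


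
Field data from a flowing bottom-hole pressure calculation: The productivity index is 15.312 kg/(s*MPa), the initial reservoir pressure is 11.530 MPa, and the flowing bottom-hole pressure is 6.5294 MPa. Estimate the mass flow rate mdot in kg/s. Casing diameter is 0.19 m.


mdot = (P_i - P_wf) * PI
mdot = (11.530 - 6.5294) * 15.312
mdot = 76.569 kg/s


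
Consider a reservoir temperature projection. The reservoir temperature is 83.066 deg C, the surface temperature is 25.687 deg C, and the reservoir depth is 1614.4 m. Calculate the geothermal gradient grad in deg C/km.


grad = (T_res - T_surf) / d * 1000
grad = (83.066 - 25.687) / 1614.4 * 1000
grad = 35.542 deg C/km


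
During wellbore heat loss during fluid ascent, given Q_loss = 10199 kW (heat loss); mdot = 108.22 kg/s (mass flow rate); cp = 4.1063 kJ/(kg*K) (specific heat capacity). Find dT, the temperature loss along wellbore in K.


dT = Q_loss / (mdot * cp)
dT = 10199 / (108.22 * 4.1063)
dT = 22.951 K


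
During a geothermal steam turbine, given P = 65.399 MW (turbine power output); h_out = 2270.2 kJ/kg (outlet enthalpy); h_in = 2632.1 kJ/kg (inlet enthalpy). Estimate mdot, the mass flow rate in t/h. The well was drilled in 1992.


mdot = P * 1000 / (h_in - h_out)
mdot = 65.399 * 1000 / (2632.1 - 2270.2)
mdot = 180.7101 kg/s
Convert: 180.7101 kg/s * 3.6 = 650.56 t/h
mdot = 650.56 t/h


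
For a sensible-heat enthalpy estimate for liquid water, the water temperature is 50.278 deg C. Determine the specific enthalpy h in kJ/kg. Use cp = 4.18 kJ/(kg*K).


h = cp * T
h = 4.18 * 50.278
h = 210.16 kJ/kg


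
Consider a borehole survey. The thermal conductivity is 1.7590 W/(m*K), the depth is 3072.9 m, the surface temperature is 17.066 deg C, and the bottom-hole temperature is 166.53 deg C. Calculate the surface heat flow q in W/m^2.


Step 1: grad = (T_d - T_surf)/d * 1000 = (166.53 - 17.066)/3072.9 * 1000 = 48.63940 deg C/km
Step 2: q = k * grad / 1000 = 1.759 * 48.63940 / 1000 = 0.085557 W/m^2
q = 0.085557 W/m^2


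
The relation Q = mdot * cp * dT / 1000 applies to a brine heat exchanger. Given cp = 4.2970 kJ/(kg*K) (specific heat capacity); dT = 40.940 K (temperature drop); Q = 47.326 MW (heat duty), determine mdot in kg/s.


mdot = Q * 1000 / (cp * dT)
mdot = 47.326 * 1000 / (4.2970 * 40.940)
mdot = 269.02 kg/s


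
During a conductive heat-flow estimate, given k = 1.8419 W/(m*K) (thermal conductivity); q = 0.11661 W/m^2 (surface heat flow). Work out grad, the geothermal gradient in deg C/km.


grad = q * 1000 / k
grad = 0.11661 * 1000 / 1.8419
grad = 63.310 deg C/km


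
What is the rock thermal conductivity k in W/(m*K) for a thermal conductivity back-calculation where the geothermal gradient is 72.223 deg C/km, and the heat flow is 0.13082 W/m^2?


k = q / (grad / 1000)
k = 0.13082 / (72.223 / 1000)
k = 1.8113 W/(m*K)


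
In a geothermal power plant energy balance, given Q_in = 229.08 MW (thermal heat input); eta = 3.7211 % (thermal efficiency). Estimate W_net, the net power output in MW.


W_net = eta / 100 * Q_in
W_net = 3.7211 / 100 * 229.08
W_net = 8.5243 MW


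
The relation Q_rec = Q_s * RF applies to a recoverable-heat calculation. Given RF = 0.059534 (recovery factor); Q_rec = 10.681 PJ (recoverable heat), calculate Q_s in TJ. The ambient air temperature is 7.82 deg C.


Q_s = Q_rec / RF
Q_s = 10.681 / 0.059534
Q_s = 179.4101 PJ
Convert: 179.4101 PJ * 1000.0 = 1.7941e+05 TJ
Q_s = 1.7941e+05 TJ


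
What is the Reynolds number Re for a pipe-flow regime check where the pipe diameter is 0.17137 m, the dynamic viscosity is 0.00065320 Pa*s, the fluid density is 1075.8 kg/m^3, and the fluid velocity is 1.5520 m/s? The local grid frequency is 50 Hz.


Re = rho * vel * D / mu
Re = 1075.8 * 1.5520 * 0.17137 / 0.00065320
Re = 4.3804e+05


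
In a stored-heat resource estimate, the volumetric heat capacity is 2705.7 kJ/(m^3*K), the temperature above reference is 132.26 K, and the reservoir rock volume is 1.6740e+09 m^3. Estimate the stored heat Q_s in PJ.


Q_s = Vr * rhoc * dT / 1e12
Q_s = 1.6740e+09 * 2705.7 * 132.26 / 1e12
Q_s = 599.05 PJ


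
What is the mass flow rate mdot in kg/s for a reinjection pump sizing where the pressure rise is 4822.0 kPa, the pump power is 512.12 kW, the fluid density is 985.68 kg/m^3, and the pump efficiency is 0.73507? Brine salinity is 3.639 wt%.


mdot = P_pump * rho * eta / dP
mdot = 512.12 * 985.68 * 0.73507 / 4822.0
mdot = 76.950 kg/s


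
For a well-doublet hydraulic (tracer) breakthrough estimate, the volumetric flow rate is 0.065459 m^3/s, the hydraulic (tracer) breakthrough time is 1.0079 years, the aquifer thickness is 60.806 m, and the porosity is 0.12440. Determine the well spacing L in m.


L = sqrt(t_bt*365.25*86400*3*Qv / (pi*hr*phi))
L = sqrt(1.0079*365.25*86400*3*0.065459 / (pi*60.806*0.12440))
L = 512.68 m


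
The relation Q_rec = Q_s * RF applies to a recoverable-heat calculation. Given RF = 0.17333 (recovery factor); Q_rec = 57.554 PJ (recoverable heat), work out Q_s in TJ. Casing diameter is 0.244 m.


Q_s = Q_rec / RF
Q_s = 57.554 / 0.17333
Q_s = 332.0487 PJ
Convert: 332.0487 PJ * 1000.0 = 3.3205e+05 TJ
Q_s = 3.3205e+05 TJ


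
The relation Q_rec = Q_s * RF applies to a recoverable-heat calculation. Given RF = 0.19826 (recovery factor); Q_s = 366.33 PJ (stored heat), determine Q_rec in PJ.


Q_rec = Q_s * RF
Q_rec = 366.33 * 0.19826
Q_rec = 72.629 PJ
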